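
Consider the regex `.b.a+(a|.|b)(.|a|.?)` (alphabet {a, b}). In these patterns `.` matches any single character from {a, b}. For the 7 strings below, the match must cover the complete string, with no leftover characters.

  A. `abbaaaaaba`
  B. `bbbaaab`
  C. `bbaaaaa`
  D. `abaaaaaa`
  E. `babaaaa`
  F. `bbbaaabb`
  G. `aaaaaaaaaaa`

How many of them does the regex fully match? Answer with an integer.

A → match
B → match
C → match
D → match
E → no match
F → match
G → no match
Total matched: 5

5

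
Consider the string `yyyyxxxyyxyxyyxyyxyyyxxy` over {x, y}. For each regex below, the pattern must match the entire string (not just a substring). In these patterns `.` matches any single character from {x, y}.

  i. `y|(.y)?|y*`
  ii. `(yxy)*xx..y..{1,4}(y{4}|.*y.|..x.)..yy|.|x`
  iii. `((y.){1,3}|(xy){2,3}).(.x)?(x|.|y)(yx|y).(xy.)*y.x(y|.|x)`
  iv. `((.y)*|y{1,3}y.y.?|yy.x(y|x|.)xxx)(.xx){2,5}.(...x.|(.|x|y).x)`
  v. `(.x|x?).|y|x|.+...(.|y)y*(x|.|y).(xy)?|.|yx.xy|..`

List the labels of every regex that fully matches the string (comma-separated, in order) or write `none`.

i → no match
ii → no match
iii → match
iv → no match
v → match

iii, v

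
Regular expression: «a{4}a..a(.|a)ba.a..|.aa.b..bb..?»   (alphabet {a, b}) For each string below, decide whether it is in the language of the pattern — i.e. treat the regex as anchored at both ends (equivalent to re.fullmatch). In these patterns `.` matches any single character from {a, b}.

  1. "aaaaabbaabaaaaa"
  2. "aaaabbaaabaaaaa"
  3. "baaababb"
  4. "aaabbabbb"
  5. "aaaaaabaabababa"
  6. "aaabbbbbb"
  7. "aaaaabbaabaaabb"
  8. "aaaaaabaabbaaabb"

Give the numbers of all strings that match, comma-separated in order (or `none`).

1, 5, 7

1 → match
2 → no match
3. "baaababb" → no match
4. "aaabbabbb" → no match
5 → match
6. "aaabbbbbb" → no match
7 → match
8 → no match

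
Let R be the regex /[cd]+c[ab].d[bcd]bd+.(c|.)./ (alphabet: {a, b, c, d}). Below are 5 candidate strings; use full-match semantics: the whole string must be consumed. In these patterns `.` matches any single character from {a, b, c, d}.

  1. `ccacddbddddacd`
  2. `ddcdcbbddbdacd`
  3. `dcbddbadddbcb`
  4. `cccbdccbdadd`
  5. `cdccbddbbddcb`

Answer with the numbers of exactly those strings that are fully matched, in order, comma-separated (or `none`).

1 → match
2 → match
3 → no match
4 → no match
5 → match

1, 2, 5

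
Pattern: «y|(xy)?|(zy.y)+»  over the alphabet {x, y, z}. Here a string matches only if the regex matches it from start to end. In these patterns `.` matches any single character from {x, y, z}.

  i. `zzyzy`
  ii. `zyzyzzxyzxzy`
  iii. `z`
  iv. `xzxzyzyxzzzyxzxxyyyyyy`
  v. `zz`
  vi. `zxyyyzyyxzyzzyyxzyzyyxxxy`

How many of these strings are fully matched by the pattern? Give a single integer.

0

i → no match
ii → no match
iii → no match
iv → no match
v → no match
vi → no match
Total matched: 0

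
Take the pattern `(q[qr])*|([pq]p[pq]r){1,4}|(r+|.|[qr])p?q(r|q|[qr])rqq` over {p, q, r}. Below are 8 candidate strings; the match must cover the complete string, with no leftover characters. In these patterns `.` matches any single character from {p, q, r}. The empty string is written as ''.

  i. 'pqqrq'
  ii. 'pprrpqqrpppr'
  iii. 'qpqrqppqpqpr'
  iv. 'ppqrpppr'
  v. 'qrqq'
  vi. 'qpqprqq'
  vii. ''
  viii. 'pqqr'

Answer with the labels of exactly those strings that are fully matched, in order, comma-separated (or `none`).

iv, v, vii

i. 'pqqrq' → no match
ii. 'pprrpqqrpppr' → no match
iii. 'qpqrqppqpqpr' → no match
iv. 'ppqrpppr' → match
v. 'qrqq' → match
vi. 'qpqprqq' → no match
vii. '' → match
viii. 'pqqr' → no match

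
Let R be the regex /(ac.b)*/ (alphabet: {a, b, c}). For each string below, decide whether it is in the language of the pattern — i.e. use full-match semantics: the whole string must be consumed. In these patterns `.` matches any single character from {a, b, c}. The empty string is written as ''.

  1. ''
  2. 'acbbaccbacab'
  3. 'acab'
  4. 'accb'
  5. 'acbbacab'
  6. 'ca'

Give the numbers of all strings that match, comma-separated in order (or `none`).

1 → match
2 → match
3 → match
4 → match
5 → match
6 → no match

1, 2, 3, 4, 5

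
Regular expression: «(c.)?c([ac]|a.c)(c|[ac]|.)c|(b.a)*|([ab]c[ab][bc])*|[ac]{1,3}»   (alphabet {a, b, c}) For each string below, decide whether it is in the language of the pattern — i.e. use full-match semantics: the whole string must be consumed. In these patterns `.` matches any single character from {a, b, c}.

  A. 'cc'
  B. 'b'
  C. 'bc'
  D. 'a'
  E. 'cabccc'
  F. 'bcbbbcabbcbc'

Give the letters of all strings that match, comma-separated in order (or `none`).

A → match
B → no match
C → no match
D → match
E → match
F → match

A, D, E, F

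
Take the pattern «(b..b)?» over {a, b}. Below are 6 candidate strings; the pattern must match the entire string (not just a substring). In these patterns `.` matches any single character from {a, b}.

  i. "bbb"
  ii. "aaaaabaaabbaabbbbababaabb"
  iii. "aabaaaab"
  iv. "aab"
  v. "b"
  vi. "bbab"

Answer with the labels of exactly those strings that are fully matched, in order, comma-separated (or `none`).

i → no match
ii → no match
iii → no match
iv → no match
v → no match
vi → match

vi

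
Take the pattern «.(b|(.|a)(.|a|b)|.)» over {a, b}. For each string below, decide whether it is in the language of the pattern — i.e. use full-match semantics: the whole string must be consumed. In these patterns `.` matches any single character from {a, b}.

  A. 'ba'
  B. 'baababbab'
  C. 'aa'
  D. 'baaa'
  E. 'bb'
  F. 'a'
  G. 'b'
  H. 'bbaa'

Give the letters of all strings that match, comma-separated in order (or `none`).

A, C, E

A → match
B → no match
C → match
D → no match
E → match
F → no match
G → no match
H → no match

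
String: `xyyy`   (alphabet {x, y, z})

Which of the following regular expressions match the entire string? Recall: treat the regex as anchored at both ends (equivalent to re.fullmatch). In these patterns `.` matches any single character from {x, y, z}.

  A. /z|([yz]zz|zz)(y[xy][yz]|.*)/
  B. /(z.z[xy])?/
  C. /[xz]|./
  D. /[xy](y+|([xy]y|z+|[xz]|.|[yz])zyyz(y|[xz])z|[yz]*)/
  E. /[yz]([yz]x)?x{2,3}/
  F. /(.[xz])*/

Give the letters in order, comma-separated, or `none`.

D

A → no match
B → no match
C → no match
D → match
E → no match — must end with `x`
F → no match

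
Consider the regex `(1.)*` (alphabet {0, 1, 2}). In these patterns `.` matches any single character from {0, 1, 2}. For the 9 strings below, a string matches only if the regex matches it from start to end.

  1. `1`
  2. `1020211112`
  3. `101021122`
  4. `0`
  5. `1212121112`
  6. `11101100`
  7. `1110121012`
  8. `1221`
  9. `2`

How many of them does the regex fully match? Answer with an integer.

1 → no match
2 → no match
3 → no match
4 → no match
5 → match
6 → no match
7 → match
8 → no match
9 → no match
Total matched: 2

2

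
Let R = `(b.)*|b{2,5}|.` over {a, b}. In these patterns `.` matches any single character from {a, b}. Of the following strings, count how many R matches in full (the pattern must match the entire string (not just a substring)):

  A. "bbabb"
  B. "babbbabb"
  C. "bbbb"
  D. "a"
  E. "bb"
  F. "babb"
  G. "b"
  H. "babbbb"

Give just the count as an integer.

A → no match
B → match
C → match
D → match
E → match
F → match
G → match
H → match
Total matched: 7

7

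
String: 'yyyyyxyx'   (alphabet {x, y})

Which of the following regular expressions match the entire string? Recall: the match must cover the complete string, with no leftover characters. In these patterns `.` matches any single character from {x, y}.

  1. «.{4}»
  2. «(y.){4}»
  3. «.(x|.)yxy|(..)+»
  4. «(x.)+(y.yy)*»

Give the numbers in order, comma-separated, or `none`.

2, 3

1 → no match
2 → match
3 → match
4 → no match — must start with 'x'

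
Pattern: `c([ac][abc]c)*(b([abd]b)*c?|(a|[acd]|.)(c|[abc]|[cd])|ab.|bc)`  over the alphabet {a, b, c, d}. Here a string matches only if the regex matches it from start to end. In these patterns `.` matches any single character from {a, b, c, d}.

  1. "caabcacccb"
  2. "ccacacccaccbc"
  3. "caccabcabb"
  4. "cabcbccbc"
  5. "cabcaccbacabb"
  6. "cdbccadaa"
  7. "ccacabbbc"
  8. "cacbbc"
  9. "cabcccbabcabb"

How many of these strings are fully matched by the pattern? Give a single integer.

1 → no match
2 → no match
3 → match
4 → no match
5 → no match
6 → no match
7 → no match
8 → no match
9 → no match
Total matched: 1

1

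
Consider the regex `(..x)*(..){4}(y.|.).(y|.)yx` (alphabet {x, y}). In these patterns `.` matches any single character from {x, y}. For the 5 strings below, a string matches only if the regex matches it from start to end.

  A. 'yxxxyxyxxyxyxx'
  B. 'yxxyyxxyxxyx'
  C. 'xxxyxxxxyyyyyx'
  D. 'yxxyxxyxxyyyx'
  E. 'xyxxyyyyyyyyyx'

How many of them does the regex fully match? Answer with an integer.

A → no match — must end with 'yx'
B. 'yxxyyxxyxxyx' → no match
C → match
D → match
E → match
Total matched: 3

3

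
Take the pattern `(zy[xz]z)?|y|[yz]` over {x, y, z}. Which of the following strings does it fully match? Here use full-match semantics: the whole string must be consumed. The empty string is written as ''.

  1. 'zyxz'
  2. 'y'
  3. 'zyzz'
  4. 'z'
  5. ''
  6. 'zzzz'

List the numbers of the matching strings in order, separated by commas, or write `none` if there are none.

1, 2, 3, 4, 5

1 → match
2 → match
3 → match
4 → match
5 → match
6 → no match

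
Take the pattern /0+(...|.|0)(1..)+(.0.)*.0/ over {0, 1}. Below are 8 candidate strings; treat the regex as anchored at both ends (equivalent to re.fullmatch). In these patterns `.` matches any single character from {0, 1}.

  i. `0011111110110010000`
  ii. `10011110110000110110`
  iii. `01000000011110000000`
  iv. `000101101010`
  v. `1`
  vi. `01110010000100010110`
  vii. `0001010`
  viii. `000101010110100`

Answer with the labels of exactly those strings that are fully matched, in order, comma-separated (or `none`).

i

i → match
ii → no match — must start with `0`
iii → no match
iv → no match
v → no match — must start with `0`
vi → no match
vii → no match
viii → no match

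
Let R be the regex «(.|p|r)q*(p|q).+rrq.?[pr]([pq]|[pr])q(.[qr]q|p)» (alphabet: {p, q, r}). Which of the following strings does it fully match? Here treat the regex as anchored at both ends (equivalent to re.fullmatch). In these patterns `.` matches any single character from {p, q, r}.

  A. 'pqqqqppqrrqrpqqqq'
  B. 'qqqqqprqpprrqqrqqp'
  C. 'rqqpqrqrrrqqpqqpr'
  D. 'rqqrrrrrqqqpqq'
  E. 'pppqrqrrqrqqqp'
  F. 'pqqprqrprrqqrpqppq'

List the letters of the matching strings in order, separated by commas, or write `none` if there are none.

A → match
B → match
C → no match
D → no match
E → no match
F → no match

A, B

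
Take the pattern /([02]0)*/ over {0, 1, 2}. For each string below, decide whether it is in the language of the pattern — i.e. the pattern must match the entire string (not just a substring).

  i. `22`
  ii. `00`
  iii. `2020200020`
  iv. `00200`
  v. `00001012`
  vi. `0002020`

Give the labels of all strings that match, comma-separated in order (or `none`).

i → no match
ii → match
iii → match
iv → no match
v → no match
vi → no match

ii, iii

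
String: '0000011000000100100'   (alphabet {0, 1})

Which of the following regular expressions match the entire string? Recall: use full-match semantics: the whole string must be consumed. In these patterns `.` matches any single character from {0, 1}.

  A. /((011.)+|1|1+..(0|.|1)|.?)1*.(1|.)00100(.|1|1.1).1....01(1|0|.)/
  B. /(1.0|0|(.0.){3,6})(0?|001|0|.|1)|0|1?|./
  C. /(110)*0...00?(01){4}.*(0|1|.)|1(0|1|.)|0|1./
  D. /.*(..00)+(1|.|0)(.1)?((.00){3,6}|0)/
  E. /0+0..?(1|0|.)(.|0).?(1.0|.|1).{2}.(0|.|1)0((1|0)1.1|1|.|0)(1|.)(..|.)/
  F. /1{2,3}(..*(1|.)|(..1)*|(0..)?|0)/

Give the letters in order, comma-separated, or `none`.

A → no match
B → no match
C → no match
D → match
E → match
F → no match — must start with '1'

D, E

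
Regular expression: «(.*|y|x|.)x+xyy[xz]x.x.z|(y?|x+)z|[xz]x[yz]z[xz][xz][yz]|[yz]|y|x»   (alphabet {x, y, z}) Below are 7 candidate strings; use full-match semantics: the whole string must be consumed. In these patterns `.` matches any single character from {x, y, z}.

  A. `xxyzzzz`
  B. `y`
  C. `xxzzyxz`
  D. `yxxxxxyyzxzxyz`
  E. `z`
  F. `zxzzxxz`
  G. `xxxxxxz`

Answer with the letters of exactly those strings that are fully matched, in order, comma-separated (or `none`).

A, B, D, E, F, G

A → match
B → match
C → no match
D → match
E → match
F → match
G → match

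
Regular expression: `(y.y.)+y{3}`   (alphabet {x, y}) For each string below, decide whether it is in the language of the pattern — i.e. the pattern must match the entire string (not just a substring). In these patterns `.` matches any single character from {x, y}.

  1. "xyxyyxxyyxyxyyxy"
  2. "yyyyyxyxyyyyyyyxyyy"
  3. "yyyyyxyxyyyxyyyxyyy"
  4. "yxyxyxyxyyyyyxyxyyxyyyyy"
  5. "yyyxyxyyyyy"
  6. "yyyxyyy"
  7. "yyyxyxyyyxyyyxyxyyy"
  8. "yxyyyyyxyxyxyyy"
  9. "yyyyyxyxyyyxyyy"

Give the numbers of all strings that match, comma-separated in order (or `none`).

1 → no match — must start with "y"
2 → match
3 → match
4 → no match
5. "yyyxyxyyyyy" → match
6. "yyyxyyy" → match
7 → match
8 → match
9 → match

2, 3, 5, 6, 7, 8, 9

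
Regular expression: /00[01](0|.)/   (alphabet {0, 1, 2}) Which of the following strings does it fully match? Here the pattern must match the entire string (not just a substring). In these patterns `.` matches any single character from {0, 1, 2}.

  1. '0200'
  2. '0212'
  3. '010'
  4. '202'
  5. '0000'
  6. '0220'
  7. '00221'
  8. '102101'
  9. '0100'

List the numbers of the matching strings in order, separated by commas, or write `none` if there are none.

5

1 → no match — must start with '00'
2 → no match — must start with '00'
3 → no match — must start with '00'
4 → no match — must start with '00'
5 → match
6 → no match — must start with '00'
7 → no match
8 → no match — must start with '00'
9 → no match — must start with '00'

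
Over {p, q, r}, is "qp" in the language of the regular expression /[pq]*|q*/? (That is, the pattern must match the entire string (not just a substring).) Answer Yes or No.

Yes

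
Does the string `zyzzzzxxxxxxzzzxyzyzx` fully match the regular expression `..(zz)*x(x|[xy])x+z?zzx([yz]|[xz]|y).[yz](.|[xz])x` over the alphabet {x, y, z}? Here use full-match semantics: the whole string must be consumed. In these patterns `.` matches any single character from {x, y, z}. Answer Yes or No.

Yes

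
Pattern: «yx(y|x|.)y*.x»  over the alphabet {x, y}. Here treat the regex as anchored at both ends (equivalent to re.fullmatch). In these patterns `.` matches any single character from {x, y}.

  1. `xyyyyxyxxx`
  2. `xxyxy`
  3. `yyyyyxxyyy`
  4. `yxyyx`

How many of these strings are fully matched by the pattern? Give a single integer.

1 → no match — must start with `yx`
2 → no match — must start with `yx`
3 → no match — must start with `yx`
4 → match
Total matched: 1

1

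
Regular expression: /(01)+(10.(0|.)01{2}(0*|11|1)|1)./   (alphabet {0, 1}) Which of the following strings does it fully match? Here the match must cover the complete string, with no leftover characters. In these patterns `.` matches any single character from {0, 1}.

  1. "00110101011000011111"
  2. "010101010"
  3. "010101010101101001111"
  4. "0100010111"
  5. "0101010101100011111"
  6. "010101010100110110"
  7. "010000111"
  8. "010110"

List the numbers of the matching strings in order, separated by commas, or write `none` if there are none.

1 → no match — must start with "01"
2 → no match
3 → match
4 → no match
5 → no match
6 → no match
7 → no match
8 → match

3, 8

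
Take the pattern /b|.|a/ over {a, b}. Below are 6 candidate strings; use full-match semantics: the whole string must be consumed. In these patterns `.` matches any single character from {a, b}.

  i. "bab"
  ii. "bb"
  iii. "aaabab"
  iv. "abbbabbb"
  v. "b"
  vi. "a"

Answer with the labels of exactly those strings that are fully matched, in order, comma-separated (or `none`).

i → no match
ii → no match
iii → no match
iv → no match
v → match
vi → match

v, vi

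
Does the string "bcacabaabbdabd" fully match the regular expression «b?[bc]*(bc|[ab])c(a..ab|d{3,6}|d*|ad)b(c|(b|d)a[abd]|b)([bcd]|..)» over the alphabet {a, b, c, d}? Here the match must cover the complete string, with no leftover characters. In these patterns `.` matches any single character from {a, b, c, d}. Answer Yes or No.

Yes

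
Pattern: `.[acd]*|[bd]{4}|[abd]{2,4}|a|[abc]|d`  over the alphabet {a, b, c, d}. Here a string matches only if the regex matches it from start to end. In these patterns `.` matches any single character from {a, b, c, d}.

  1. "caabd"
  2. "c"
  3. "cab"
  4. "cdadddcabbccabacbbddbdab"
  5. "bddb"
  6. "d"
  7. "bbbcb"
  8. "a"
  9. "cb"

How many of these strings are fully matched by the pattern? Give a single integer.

1 → no match
2 → match
3 → no match
4 → no match
5 → match
6 → match
7 → no match
8 → match
9 → no match
Total matched: 4

4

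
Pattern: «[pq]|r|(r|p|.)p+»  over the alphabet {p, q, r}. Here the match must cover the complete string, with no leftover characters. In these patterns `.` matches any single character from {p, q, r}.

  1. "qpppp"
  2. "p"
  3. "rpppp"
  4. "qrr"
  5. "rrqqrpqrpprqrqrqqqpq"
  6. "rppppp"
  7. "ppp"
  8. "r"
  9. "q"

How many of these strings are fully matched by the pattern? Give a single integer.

1. "qpppp" → match
2. "p" → match
3. "rpppp" → match
4. "qrr" → no match
5 → no match
6. "rppppp" → match
7. "ppp" → match
8. "r" → match
9. "q" → match
Total matched: 7

7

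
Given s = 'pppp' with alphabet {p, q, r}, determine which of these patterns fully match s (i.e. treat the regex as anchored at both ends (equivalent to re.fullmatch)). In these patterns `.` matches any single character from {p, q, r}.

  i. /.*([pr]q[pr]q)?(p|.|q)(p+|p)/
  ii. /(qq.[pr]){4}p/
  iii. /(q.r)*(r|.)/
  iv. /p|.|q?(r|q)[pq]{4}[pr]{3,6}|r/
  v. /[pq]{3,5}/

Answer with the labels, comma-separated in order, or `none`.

i, v

i → match
ii → no match — must start with 'qq'
iii → no match
iv → no match
v → match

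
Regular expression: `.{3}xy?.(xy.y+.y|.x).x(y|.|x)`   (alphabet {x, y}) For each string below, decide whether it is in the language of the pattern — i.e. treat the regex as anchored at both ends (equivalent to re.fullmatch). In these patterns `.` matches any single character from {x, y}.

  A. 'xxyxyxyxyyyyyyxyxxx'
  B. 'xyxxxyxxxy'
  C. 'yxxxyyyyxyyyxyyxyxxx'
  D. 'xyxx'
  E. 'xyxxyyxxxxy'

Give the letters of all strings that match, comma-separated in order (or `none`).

A, B, E

A → match
B. 'xyxxxyxxxy' → match
C → no match
D. 'xyxx' → no match
E. 'xyxxyyxxxxy' → match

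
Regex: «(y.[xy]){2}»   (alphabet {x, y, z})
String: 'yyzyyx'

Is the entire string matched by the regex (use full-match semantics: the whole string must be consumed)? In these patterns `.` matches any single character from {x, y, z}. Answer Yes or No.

No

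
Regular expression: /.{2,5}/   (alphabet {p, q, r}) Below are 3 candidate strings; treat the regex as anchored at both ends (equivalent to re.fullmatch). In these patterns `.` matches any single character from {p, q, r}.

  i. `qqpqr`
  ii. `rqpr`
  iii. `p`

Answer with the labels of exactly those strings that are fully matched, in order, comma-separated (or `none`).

i, ii

i. `qqpqr` → match
ii. `rqpr` → match
iii. `p` → no match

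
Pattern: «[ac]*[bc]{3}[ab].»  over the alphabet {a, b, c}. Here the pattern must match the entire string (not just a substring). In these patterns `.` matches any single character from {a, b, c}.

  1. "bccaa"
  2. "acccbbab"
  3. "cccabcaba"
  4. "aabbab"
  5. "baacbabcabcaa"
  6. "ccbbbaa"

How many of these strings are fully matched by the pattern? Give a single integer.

1 → match
2 → match
3 → no match
4 → no match
5 → no match
6 → match
Total matched: 3

3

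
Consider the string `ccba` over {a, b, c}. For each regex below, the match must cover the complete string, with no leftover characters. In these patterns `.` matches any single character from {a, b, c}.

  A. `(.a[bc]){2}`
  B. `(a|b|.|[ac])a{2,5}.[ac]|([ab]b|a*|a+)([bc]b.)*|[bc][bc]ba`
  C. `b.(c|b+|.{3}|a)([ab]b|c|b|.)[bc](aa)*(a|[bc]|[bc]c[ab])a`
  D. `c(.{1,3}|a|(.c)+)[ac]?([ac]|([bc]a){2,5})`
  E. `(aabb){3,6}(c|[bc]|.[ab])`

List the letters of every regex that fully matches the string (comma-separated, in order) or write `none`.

A → no match
B → match
C → no match — must start with `b`
D → match
E → no match — must start with `aabb`

B, D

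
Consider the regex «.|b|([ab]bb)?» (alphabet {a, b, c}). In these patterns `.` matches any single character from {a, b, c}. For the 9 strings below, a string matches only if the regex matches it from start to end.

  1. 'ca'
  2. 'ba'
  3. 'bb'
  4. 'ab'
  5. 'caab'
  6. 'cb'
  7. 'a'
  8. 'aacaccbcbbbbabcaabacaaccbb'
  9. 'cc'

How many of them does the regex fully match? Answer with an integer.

1. 'ca' → no match
2. 'ba' → no match
3. 'bb' → no match
4. 'ab' → no match
5. 'caab' → no match
6. 'cb' → no match
7. 'a' → match
8 → no match
9. 'cc' → no match
Total matched: 1

1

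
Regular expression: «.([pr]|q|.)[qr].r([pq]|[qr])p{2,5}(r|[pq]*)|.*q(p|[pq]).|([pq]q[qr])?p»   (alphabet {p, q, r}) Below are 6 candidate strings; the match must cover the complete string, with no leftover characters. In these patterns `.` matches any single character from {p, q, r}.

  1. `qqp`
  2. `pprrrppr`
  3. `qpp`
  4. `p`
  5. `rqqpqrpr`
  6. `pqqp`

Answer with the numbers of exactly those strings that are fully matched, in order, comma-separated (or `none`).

1, 3, 4, 6

1 → match
2 → no match
3 → match
4 → match
5 → no match
6 → match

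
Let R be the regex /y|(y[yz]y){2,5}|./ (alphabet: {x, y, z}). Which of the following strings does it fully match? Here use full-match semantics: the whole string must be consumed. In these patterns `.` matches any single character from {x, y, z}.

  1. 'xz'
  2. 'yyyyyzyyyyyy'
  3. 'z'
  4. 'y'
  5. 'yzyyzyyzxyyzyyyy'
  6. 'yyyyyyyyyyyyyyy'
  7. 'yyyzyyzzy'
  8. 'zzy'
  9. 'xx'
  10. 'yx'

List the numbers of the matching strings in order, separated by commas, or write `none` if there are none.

3, 4, 6

1 → no match
2 → no match
3 → match
4 → match
5 → no match
6 → match
7 → no match
8 → no match
9 → no match
10 → no match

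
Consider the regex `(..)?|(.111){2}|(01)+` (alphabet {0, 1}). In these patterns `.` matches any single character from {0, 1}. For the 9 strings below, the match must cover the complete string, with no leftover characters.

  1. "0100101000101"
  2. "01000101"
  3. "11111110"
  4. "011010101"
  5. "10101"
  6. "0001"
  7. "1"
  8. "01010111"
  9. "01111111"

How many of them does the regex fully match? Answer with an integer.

1 → no match
2 → no match
3 → no match
4 → no match
5 → no match
6 → no match
7 → no match
8 → no match
9 → match
Total matched: 1

1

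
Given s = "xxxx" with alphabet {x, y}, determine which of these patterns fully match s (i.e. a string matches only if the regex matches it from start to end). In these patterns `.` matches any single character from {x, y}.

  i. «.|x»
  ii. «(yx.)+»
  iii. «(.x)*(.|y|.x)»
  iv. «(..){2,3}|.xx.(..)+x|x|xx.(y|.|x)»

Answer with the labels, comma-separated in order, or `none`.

i → no match
ii → no match — must start with "yx"
iii → match
iv → match

iii, iv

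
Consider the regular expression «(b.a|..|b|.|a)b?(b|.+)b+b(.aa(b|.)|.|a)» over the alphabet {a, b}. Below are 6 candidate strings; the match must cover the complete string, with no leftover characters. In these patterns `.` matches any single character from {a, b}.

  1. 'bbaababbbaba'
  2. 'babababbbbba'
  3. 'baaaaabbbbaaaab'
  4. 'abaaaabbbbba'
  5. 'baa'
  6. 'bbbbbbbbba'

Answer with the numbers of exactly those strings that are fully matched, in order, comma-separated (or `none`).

1 → no match
2 → match
3 → no match
4 → match
5 → no match
6 → match

2, 4, 6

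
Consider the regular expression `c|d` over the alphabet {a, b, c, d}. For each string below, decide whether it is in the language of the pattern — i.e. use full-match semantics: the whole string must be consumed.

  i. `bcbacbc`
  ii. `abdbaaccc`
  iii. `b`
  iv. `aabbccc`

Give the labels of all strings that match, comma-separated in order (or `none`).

i → no match
ii → no match
iii → no match
iv → no match

none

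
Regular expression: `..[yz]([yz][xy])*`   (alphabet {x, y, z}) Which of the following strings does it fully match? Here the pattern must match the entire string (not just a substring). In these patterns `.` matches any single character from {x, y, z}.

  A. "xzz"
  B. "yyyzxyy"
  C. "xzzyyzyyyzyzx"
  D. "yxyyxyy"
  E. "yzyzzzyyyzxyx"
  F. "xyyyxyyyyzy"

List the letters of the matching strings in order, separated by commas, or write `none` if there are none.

A, B, C, D, F

A → match
B → match
C → match
D → match
E → no match
F → match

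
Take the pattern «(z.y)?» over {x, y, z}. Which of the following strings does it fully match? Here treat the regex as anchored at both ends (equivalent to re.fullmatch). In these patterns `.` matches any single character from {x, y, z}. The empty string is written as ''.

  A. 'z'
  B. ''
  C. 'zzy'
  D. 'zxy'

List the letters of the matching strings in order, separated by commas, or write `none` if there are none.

B, C, D

A → no match
B → match
C → match
D → match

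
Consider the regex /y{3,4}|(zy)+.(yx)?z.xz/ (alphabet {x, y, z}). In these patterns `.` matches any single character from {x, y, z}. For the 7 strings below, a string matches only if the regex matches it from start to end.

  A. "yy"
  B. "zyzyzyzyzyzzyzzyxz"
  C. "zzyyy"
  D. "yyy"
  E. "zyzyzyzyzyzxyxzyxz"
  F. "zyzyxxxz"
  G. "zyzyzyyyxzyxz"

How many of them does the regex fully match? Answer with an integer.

A. "yy" → no match
B → no match
C. "zzyyy" → no match
D. "yyy" → match
E → no match
F. "zyzyxxxz" → no match
G → match
Total matched: 2

2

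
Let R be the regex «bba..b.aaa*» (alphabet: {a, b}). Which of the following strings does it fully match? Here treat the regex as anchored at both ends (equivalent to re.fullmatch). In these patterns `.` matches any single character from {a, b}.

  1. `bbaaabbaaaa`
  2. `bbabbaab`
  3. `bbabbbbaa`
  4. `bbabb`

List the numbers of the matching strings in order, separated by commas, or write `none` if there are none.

1, 3

1 → match
2 → no match
3 → match
4 → no match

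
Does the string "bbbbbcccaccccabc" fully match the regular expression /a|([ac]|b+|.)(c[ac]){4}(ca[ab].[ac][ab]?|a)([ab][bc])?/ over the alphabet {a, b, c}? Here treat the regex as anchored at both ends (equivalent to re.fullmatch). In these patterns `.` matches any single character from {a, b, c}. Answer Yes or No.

Yes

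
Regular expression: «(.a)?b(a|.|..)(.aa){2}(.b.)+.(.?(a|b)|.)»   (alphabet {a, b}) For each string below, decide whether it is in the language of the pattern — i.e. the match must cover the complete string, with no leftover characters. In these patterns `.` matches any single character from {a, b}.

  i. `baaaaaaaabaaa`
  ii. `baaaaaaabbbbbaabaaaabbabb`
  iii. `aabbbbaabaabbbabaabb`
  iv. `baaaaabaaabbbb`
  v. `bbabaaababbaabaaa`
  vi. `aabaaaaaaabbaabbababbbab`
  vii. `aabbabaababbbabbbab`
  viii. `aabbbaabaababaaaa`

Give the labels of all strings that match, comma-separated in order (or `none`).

i, iii, iv, vi

i → match
ii → no match
iii → match
iv → match
v → no match
vi → match
vii → no match
viii → no match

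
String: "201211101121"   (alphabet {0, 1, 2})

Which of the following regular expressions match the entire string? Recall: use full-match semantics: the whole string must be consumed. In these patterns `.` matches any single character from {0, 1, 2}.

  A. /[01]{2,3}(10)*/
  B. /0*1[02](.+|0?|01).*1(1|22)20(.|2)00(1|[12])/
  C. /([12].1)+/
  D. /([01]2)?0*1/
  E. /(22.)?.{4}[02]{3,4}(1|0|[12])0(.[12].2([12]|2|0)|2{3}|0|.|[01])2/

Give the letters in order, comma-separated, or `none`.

A → no match
B → no match
C → match
D → no match
E → no match — must end with "2"

C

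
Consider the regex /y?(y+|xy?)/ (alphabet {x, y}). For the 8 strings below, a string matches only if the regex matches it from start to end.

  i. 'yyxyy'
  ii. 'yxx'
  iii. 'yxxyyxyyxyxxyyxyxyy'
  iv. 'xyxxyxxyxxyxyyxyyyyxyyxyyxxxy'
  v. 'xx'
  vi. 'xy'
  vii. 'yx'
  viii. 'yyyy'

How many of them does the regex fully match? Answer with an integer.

3

i → no match
ii → no match
iii → no match
iv → no match
v → no match
vi → match
vii → match
viii → match
Total matched: 3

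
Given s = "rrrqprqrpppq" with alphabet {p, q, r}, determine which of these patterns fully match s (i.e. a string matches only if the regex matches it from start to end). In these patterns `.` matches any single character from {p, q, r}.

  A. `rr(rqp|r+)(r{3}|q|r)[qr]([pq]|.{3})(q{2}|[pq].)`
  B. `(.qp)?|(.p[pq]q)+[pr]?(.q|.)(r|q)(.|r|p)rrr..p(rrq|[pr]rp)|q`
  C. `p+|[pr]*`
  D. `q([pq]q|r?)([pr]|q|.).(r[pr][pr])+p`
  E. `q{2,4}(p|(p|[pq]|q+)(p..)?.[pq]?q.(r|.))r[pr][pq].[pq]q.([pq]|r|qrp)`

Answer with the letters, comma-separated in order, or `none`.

A → match
B → no match
C → no match
D → no match — must start with "q"
E → no match — must start with "q"

A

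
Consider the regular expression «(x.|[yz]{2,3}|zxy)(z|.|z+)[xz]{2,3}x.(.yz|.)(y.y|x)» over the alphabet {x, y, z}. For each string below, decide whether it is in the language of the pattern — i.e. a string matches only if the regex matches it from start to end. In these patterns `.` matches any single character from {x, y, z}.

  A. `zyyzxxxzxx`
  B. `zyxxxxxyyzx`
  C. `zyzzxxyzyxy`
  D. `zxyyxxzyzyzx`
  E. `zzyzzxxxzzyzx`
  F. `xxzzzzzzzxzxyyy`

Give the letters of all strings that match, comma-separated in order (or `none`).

A, B, C, E, F

A. `zyyzxxxzxx` → match
B. `zyxxxxxyyzx` → match
C. `zyzzxxyzyxy` → match
D. `zxyyxxzyzyzx` → no match
E → match
F → match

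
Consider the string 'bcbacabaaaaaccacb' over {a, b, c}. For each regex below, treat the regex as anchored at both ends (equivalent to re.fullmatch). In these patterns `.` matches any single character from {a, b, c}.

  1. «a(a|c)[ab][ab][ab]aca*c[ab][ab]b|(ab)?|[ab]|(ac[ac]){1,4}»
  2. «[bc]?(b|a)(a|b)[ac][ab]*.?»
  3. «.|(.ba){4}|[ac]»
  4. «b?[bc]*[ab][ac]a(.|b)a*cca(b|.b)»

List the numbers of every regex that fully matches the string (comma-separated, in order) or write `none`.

1 → no match
2 → no match
3 → no match
4 → match

4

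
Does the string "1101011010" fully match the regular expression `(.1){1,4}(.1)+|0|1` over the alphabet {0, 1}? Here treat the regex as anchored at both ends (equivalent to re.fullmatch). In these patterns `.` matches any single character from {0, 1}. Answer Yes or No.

No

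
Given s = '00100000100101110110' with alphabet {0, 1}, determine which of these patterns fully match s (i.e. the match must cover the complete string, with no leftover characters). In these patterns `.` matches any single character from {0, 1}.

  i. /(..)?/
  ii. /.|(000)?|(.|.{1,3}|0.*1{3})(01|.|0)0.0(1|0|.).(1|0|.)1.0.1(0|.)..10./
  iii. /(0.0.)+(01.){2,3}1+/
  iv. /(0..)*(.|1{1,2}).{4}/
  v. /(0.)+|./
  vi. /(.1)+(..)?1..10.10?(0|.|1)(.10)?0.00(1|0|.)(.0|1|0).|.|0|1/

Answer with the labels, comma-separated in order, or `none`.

iv

i → no match
ii → no match
iii → no match — must end with '1'
iv → match
v → no match
vi → no match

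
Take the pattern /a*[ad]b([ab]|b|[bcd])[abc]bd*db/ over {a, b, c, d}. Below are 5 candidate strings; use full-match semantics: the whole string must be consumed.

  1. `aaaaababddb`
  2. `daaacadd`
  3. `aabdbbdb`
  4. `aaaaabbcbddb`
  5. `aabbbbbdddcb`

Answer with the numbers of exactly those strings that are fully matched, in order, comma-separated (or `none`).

3, 4

1 → no match
2 → no match — must end with `db`
3 → match
4 → match
5 → no match — must end with `db`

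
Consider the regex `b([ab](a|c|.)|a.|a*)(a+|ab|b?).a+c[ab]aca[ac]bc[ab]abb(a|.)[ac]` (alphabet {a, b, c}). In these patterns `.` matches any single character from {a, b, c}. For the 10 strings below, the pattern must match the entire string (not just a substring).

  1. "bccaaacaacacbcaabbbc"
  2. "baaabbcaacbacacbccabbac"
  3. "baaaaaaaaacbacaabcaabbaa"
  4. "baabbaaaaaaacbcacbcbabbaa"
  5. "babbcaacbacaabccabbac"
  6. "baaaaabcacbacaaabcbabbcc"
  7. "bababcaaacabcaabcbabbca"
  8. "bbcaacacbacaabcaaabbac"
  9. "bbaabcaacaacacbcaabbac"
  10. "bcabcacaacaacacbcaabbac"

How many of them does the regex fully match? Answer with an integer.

2

1 → no match
2 → no match
3 → match
4 → no match
5 → no match
6 → no match
7 → no match
8 → no match
9 → match
10 → no match
Total matched: 2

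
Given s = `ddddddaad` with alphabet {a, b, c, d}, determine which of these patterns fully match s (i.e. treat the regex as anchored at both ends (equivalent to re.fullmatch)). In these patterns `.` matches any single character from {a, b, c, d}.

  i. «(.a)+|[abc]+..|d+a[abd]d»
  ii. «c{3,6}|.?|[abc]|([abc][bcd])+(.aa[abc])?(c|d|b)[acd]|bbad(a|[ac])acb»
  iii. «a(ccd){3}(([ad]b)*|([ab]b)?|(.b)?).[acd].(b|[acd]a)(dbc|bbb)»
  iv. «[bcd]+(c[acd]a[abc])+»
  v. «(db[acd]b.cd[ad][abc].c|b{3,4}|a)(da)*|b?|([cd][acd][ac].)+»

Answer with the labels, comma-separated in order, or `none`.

i → match
ii → no match
iii → no match — must start with `accd`
iv → no match
v → no match

i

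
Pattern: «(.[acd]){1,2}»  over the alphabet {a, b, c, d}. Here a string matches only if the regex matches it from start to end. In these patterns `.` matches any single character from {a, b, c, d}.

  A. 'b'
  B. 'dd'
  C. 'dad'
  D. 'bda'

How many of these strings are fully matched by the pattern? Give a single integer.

A → no match
B → match
C → no match
D → no match
Total matched: 1

1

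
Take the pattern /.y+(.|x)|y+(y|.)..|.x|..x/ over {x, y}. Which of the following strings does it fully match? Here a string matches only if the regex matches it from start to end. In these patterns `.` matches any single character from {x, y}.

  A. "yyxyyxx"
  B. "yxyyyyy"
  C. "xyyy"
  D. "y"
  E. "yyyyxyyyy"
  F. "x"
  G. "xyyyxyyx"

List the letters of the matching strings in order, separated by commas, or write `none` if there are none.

A → no match
B → no match
C → match
D → no match
E → no match
F → no match
G → no match

C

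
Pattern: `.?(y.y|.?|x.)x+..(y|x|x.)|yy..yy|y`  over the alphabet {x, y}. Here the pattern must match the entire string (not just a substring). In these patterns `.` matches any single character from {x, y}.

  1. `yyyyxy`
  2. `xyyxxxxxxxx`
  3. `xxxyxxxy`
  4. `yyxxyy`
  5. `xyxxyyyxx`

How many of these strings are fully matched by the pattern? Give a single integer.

1

1. `yyyyxy` → no match
2. `xyyxxxxxxxx` → no match
3. `xxxyxxxy` → no match
4. `yyxxyy` → match
5. `xyxxyyyxx` → no match
Total matched: 1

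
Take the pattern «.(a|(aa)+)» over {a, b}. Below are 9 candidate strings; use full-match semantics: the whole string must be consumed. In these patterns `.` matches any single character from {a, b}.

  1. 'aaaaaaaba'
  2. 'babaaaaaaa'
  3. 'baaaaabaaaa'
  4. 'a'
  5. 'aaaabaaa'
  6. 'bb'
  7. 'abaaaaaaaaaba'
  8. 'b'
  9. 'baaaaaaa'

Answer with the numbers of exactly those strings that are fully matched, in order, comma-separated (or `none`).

none

1 → no match
2 → no match
3 → no match
4 → no match
5 → no match
6 → no match
7 → no match
8 → no match
9 → no match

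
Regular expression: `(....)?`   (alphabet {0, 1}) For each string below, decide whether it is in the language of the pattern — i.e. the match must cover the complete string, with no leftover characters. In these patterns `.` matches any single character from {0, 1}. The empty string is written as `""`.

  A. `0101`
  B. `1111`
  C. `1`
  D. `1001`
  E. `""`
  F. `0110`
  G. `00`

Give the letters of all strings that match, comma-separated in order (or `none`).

A, B, D, E, F

A. `0101` → match
B. `1111` → match
C. `1` → no match
D. `1001` → match
E. `""` → match
F. `0110` → match
G. `00` → no match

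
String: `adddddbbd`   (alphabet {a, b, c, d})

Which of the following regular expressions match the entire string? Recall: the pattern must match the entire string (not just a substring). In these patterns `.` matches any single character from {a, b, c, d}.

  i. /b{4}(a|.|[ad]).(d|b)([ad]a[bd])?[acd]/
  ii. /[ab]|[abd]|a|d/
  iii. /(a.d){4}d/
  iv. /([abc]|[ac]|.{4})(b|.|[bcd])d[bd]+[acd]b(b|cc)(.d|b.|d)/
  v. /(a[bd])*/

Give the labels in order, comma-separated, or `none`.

i → no match — must start with `b`
ii → no match
iii → no match — must end with `dd`
iv → match
v → no match

iv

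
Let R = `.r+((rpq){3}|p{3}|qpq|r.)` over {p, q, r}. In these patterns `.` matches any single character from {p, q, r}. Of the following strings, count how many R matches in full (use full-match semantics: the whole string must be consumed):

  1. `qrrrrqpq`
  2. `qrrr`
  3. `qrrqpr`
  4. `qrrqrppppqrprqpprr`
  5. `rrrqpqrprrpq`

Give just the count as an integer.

1. `qrrrrqpq` → match
2. `qrrr` → match
3. `qrrqpr` → no match
4 → no match
5. `rrrqpqrprrpq` → no match
Total matched: 2

2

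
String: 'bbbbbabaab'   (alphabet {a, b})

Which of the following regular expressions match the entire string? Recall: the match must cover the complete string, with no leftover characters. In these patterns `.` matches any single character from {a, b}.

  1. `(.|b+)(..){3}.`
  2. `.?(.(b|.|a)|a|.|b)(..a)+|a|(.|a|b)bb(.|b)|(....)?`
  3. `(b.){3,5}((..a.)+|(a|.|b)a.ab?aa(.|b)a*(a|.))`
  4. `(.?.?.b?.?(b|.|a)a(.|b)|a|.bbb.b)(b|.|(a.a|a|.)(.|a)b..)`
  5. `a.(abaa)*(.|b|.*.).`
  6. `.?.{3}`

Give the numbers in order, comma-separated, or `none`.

1, 3

1 → match
2 → no match
3 → match
4 → no match
5 → no match — must start with 'a'
6 → no match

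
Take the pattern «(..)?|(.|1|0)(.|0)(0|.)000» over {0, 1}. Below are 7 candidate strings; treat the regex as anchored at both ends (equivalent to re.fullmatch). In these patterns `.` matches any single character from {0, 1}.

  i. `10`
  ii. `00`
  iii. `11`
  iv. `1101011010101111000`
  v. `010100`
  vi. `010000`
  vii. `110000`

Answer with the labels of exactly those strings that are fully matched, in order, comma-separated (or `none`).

i, ii, iii, vi, vii

i → match
ii → match
iii → match
iv → no match
v → no match
vi → match
vii → match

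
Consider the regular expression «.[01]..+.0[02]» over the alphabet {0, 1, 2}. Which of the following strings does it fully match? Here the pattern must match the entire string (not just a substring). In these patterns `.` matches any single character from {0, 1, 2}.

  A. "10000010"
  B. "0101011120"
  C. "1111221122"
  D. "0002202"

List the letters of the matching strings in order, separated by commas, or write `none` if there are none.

D

A → no match
B → no match
C → no match
D → match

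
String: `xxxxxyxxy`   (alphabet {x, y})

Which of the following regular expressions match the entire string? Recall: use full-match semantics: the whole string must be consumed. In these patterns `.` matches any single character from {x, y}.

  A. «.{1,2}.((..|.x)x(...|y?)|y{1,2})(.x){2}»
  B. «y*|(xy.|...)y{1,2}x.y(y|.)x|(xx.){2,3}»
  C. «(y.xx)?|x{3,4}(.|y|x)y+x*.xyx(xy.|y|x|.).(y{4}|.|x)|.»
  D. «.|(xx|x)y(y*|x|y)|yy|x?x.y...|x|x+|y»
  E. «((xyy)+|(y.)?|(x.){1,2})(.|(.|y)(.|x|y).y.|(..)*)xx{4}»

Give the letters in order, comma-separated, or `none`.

A → no match — must end with `x`
B → match
C → no match
D → no match
E → no match — must end with `x`

B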